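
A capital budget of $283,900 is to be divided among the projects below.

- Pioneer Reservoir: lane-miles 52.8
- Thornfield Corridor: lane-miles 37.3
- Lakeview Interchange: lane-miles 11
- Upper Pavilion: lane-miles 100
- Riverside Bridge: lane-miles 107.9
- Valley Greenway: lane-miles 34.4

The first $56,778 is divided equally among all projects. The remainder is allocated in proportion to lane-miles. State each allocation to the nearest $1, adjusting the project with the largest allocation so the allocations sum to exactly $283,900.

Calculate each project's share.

Pioneer Reservoir: $44,384 · Thornfield Corridor: $34,133 · Lakeview Interchange: $16,738 · Upper Pavilion: $75,602 · Riverside Bridge: $80,828 · Valley Greenway: $32,215

First tranche $56,778 split equally: $9,463 each.
Remainder $227,122 by lane-miles (total 343.4): Pioneer Reservoir 34,921.496 → $34,921; Thornfield Corridor 24,669.92 → $24,670; Lakeview Interchange 7,275.31 → $7,275; Upper Pavilion 66,139.20 → $66,139; Riverside Bridge 71,364.19 → $71,364; Valley Greenway 22,751.88 → $22,752.
Rounding difference +$1 on remainder applied to Riverside Bridge.
Totals: Pioneer Reservoir $9,463 + $34,921 = $44,384; Thornfield Corridor $9,463 + $24,670 = $34,133; Lakeview Interchange $9,463 + $7,275 = $16,738; Upper Pavilion $9,463 + $66,139 = $75,602; Riverside Bridge $9,463 + $71,365 = $80,828; Valley Greenway $9,463 + $22,752 = $32,215.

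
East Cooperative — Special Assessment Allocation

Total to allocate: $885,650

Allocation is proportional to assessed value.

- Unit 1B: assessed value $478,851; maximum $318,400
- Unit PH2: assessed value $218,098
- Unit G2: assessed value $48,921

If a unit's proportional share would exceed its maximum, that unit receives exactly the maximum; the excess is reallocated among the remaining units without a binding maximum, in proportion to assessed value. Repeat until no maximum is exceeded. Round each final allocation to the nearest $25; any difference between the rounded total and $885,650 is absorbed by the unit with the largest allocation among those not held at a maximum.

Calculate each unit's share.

Assessed value total: 745,870.
Unconstrained shares: Unit 1B 568,590.22; Unit PH2 258,970.72; Unit G2 58,089.06.
Capped: Unit 1B ($318,400); balance $567,250 reallocated over remaining assessed value 267,019.
Shares after redistribution: Unit PH2 463,323.17 → $463,325; Unit G2 103,926.83 → $103,925.

Unit 1B: $318,400 · Unit PH2: $463,325 · Unit G2: $103,925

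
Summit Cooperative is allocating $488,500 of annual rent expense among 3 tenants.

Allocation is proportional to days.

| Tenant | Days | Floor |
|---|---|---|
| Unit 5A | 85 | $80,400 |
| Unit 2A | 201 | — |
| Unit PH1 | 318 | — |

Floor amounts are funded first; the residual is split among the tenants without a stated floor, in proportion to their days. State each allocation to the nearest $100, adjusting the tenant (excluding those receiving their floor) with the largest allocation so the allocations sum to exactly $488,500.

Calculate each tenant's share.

Guaranteed amounts: Unit 5A $80,400. Balance $408,100.
Balance split over remaining days 519: Unit 2A 158,050.29 → $158,100; Unit PH1 250,049.71 → $250,000.

Unit 5A: $80,400 · Unit 2A: $158,100 · Unit PH1: $250,000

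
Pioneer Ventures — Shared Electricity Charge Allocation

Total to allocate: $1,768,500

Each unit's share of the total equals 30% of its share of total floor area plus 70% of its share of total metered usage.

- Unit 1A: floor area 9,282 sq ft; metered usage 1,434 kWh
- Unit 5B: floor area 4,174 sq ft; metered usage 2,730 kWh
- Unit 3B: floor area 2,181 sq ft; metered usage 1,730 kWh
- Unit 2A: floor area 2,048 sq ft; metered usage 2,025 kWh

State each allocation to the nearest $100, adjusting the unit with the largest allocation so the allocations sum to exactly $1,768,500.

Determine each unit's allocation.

Floor area total 17,685; metered usage total 7,919.
Composite weights (30% floor area + 70% metered usage): Unit 1A 0.2842; Unit 5B 0.3121; Unit 3B 0.1899; Unit 2A 0.2137.
Proportional shares: Unit 1A 502,632.28; Unit 5B 551,991.50; Unit 3B 335,874.94; Unit 2A 378,001.28.
After rounding ($100): Unit 1A $502,600; Unit 5B $552,000; Unit 3B $335,900; Unit 2A $378,000. Sum = $1,768,500.
Sum already equals the total — no adjustment.

Unit 1A: $502,600; Unit 5B: $552,000; Unit 3B: $335,900; Unit 2A: $378,000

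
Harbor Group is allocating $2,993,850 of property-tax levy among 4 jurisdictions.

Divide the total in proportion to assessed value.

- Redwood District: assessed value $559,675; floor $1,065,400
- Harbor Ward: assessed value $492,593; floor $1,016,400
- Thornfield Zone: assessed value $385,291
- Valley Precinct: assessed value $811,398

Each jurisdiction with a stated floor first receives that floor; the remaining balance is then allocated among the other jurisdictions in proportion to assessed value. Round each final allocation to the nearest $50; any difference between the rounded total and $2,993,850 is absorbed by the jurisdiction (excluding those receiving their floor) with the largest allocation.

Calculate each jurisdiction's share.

Redwood District: $1,065,400 · Harbor Ward: $1,016,400 · Thornfield Zone: $293,650 · Valley Precinct: $618,400

Fund the minimums — Redwood District $1,065,400; Harbor Ward $1,016,400. Residual $912,050.
Residual split over remaining assessed value 1,196,689: Thornfield Zone 293,647.44 → $293,650; Valley Precinct 618,402.56 → $618,400.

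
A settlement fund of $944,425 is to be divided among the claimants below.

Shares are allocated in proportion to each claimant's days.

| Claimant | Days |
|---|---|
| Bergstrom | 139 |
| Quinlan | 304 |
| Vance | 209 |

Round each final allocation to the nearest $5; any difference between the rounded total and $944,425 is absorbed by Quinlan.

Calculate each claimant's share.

Days total: 652.
Raw shares: Bergstrom 139/652 × $944,425 = 201,342.14; Quinlan 304/652 × $944,425 = 440,345.40; Vance 209/652 × $944,425 = 302,737.46.
Rounded to nearest $5: Bergstrom $201,340; Quinlan $440,345; Vance $302,735. Sum = $944,420.
Difference $944,425 − $944,420 = +$5 applied to Quinlan: Quinlan becomes $440,350.

Bergstrom: $201,340; Quinlan: $440,350; Vance: $302,735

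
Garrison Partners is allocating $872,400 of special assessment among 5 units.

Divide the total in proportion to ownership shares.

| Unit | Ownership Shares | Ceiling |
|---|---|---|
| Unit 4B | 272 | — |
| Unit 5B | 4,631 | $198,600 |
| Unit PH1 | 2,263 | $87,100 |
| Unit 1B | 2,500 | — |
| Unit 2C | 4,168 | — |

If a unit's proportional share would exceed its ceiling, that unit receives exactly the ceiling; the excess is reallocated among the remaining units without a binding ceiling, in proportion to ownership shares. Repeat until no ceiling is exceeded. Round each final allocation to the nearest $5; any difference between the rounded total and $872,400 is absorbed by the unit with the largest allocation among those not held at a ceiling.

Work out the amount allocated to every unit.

Unit 4B: $22,995 | Unit 5B: $198,600 | Unit PH1: $87,100 | Unit 1B: $211,345 | Unit 2C: $352,360

Total ownership shares = 13,834.
Pro-rata shares before constraints: Unit 4B 17,152.87; Unit 5B 292,040.22; Unit PH1 142,709.35; Unit 1B 157,655.05; Unit 2C 262,842.504.
Held at cap: Unit 5B ($198,600), Unit PH1 ($87,100); residual $586,700 reallocated over remaining ownership shares 6,940.
Remaining shares: Unit 4B 22,994.58 → $22,995; Unit 1B 211,347.26 → $211,345; Unit 2C 352,358.16 → $352,360.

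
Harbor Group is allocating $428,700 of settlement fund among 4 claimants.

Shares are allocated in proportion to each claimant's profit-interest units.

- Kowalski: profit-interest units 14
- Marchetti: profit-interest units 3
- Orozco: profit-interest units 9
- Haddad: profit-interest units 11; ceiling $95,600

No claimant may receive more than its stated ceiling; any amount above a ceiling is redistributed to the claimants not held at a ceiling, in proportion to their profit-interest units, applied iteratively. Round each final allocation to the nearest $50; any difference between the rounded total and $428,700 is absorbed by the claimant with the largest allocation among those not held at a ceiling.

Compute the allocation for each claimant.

Kowalski: $179,350; Marchetti: $38,450; Orozco: $115,300; Haddad: $95,600

Combined profit-interest units = 37.
Pro-rata shares before constraints: Kowalski 162,210.81; Marchetti 34,759.46; Orozco 104,278.38; Haddad 127,451.35.
Cap binds for Haddad ($95,600); balance $333,100 reallocated over remaining profit-interest units 26.
Remaining shares: Kowalski 179,361.54 → $179,350; Marchetti 38,434.62 → $38,450; Orozco 115,303.85 → $115,300.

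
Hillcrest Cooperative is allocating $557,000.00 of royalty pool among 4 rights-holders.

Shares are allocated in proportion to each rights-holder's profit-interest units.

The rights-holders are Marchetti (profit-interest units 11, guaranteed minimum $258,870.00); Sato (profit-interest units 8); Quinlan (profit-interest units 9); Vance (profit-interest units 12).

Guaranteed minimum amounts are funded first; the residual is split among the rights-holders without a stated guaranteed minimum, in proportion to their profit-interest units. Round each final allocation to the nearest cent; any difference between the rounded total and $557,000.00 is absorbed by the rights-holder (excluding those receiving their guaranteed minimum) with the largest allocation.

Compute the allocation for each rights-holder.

Guaranteed amounts: Marchetti $258,870.00. Remaining pool $298,130.00.
Remaining pool split over remaining profit-interest units 29: Sato 82,242.7586 → $82,242.76; Quinlan 92,523.1034 → $92,523.10; Vance 123,364.1379 → $123,364.14.

Marchetti: $258,870.00 | Sato: $82,242.76 | Quinlan: $92,523.10 | Vance: $123,364.14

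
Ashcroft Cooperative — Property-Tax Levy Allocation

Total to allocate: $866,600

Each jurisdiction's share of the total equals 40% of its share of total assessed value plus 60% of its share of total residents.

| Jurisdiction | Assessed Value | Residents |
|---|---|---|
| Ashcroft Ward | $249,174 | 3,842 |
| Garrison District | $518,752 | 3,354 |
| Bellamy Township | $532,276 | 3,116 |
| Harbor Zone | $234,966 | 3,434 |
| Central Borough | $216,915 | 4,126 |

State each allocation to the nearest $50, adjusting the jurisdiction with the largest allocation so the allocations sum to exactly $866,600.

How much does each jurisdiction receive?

Ashcroft Ward: $161,100 | Garrison District: $200,200 | Bellamy Township: $195,950 | Harbor Zone: $146,400 | Central Borough: $162,950

Assessed value total 1,752,083; residents total 17,872.
Combined weights (40% assessed value + 60% residents): Ashcroft Ward 0.1859; Garrison District 0.2310; Bellamy Township 0.2261; Harbor Zone 0.1689; Central Borough 0.1880.
Proportional shares: Ashcroft Ward 161,075.14; Garrison District 200,212.02; Bellamy Township 195,963.40; Harbor Zone 146,394.00; Central Borough 162,955.45.
After rounding ($50): Ashcroft Ward $161,100; Garrison District $200,200; Bellamy Township $195,950; Harbor Zone $146,400; Central Borough $162,950. Sum = $866,600.
Sum already equals the total — no adjustment.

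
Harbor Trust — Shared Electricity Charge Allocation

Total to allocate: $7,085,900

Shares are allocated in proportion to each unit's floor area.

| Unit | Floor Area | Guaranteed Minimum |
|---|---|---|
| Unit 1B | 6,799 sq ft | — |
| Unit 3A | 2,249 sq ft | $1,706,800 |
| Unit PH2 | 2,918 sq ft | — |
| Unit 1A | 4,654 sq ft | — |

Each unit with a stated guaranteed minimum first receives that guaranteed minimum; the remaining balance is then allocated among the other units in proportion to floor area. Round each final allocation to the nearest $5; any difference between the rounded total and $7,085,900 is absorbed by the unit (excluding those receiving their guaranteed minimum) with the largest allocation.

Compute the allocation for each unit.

Unit 1B: $2,544,880; Unit 3A: $1,706,800; Unit PH2: $1,092,215; Unit 1A: $1,742,005

Fund the minimums — Unit 3A $1,706,800. Remaining pool $5,379,100.
Remaining pool split over remaining floor area 14,371: Unit 1B 2,544,882.12 → $2,544,880; Unit PH2 1,092,214.45 → $1,092,215; Unit 1A 1,742,003.44 → $1,742,005.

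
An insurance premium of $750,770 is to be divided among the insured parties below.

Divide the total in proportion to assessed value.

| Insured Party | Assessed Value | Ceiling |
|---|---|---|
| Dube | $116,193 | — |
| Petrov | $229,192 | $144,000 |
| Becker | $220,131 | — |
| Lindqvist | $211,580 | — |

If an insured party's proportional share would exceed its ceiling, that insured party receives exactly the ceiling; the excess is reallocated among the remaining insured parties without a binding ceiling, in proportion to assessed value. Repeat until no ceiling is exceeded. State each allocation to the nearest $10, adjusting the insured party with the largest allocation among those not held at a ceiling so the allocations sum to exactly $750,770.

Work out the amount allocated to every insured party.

Assessed value total: 777,096.
Pro-rata shares before constraints: Dube 112,256.68; Petrov 221,427.57; Becker 212,673.53; Lindqvist 204,412.22.
Capped: Petrov ($144,000); residual $606,770 reallocated over remaining assessed value 547,904.
Remaining shares: Dube 128,676.61 → $128,680; Becker 243,781.55 → $243,780; Lindqvist 234,311.84 → $234,310.

Dube: $128,680 · Petrov: $144,000 · Becker: $243,780 · Lindqvist: $234,310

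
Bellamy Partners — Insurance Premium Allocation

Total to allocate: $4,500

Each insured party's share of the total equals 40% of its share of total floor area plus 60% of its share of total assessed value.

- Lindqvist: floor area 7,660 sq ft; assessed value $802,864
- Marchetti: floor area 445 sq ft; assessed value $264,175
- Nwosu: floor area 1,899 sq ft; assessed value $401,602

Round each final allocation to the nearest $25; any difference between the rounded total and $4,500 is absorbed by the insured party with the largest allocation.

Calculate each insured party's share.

Lindqvist: $2,850 · Marchetti: $575 · Nwosu: $1,075

Floor area total 10,004; assessed value total 1,468,641.
Blended shares (40% floor area + 60% assessed value): Lindqvist 0.6343; Marchetti 0.1257; Nwosu 0.2400.
Raw shares: Lindqvist 2,854.26; Marchetti 565.74; Nwosu 1,080.00.
At nearest $25: Lindqvist $2,850; Marchetti $575; Nwosu $1,075. Sum = $4,500.
Sum already equals the total — no adjustment.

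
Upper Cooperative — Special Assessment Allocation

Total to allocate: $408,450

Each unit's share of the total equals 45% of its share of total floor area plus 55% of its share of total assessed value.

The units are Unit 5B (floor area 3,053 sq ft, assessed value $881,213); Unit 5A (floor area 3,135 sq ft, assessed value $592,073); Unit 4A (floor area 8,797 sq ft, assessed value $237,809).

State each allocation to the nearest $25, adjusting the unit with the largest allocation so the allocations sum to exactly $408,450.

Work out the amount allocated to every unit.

Unit 5B: $153,150; Unit 5A: $116,175; Unit 4A: $139,125

Totals — floor area 14,985, assessed value 1,711,095.
Composite weights (45% floor area + 55% assessed value): Unit 5B 0.3749; Unit 5A 0.2845; Unit 4A 0.3406.
Raw shares: Unit 5B 153,140.72; Unit 5A 116,185.69; Unit 4A 139,123.58.
At nearest $25: Unit 5B $153,150; Unit 5A $116,175; Unit 4A $139,125. Sum = $408,450.
Sum already equals the total — no adjustment.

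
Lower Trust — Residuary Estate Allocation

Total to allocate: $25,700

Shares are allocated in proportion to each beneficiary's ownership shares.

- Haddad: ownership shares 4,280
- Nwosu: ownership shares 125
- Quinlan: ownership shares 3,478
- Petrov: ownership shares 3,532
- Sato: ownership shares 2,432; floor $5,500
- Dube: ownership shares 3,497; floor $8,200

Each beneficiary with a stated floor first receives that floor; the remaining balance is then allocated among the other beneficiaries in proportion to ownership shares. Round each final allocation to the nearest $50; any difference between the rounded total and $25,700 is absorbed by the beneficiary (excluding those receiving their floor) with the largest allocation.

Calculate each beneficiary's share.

Haddad: $4,500 · Nwosu: $150 · Quinlan: $3,650 · Petrov: $3,700 · Sato: $5,500 · Dube: $8,200

Minimums first: Sato $5,500; Dube $8,200. Residual $12,000.
Residual split over remaining ownership shares 11,415: Haddad 4,499.34 → $4,500; Nwosu 131.41 → $150; Quinlan 3,656.24 → $3,650; Petrov 3,713.01 → $3,700.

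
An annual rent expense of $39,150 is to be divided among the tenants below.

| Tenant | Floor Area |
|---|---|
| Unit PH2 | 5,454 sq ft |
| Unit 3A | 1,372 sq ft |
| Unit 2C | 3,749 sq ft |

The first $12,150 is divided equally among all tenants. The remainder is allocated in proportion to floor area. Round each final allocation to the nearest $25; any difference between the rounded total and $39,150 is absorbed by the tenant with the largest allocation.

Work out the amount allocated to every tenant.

Unit PH2: $17,975; Unit 3A: $7,550; Unit 2C: $13,625

Equal tier: $12,150 ÷ 3 = $4,050 apiece.
Remainder $27,000 by floor area (total 10,575): Unit PH2 13,925.11 → $13,925; Unit 3A 3,502.98 → $3,500; Unit 2C 9,571.91 → $9,575.
Totals: Unit PH2 $4,050 + $13,925 = $17,975; Unit 3A $4,050 + $3,500 = $7,550; Unit 2C $4,050 + $9,575 = $13,625.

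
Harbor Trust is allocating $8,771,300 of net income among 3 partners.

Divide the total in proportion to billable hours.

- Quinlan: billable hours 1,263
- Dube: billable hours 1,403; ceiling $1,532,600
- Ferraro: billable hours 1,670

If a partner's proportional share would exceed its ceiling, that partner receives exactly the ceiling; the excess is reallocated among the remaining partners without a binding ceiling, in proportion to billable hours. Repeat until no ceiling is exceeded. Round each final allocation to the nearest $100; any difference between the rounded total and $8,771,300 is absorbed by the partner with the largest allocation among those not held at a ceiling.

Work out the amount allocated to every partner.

Total billable hours = 4,336.
Proportional shares (ignoring caps): Quinlan 2,554,924.33; Dube 2,838,130.51; Ferraro 3,378,245.16.
Capped: Dube ($1,532,600); balance $7,238,700 reallocated over remaining billable hours 2,933.
Redistributed shares: Quinlan 3,117,108.11 → $3,117,100; Ferraro 4,121,591.89 → $4,121,600.

Quinlan: $3,117,100; Dube: $1,532,600; Ferraro: $4,121,600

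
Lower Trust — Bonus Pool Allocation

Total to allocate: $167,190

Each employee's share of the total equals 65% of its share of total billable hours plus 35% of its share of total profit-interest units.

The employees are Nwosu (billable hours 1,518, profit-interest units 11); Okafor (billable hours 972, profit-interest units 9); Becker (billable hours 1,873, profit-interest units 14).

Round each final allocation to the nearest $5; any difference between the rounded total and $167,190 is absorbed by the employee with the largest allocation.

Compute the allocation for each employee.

Nwosu: $56,740; Okafor: $39,700; Becker: $70,750

Billable hours total 4,363; profit-interest units total 34.
Blended shares (65% billable hours + 35% profit-interest units): Nwosu 0.3394; Okafor 0.2375; Becker 0.4232.
Unrounded shares: Nwosu 56,742.12; Okafor 39,700.21; Becker 70,747.67.
After rounding ($5): Nwosu $56,740; Okafor $39,700; Becker $70,750. Sum = $167,190.
No rounding difference to absorb.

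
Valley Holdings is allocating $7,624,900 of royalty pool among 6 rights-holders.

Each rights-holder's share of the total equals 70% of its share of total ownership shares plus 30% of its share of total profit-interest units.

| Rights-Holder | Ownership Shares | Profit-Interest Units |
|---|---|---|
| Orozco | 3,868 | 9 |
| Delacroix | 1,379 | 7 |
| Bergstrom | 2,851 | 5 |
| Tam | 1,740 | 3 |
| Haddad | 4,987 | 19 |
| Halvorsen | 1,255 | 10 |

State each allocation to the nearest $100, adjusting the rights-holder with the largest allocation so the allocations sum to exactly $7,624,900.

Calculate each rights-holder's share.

Orozco: $1,672,300 · Delacroix: $759,800 · Bergstrom: $1,162,100 · Tam: $707,000 · Haddad: $2,475,500 · Halvorsen: $848,200

Totals — ownership shares 16,080, profit-interest units 53.
Combined weights (70% ownership shares + 30% profit-interest units): Orozco 0.2193; Delacroix 0.0997; Bergstrom 0.1524; Tam 0.0927; Haddad 0.3246; Halvorsen 0.1112.
Pro-rata amounts: Orozco 1,672,342.48; Delacroix 759,849.77; Bergstrom 1,162,130.71; Tam 707,037.16; Haddad 2,475,369.96; Halvorsen 848,169.92.
At nearest $100: Orozco $1,672,300; Delacroix $759,800; Bergstrom $1,162,100; Tam $707,000; Haddad $2,475,400; Halvorsen $848,200. Sum = $7,624,800.
Difference $7,624,900 − $7,624,800 = +$100 applied to largest allocation (Haddad): Haddad becomes $2,475,500.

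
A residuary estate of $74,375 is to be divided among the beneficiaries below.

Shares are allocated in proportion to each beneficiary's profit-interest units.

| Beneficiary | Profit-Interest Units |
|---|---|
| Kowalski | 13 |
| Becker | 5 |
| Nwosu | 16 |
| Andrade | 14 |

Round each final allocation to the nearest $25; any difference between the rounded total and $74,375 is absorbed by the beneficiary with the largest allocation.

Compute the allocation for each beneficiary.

Total profit-interest units = 48.
Unrounded shares: Kowalski 13/48 × $74,375 = 20,143.23; Becker 5/48 × $74,375 = 7,747.40; Nwosu 16/48 × $74,375 = 24,791.67; Andrade 14/48 × $74,375 = 21,692.71.
After rounding ($25): Kowalski $20,150; Becker $7,750; Nwosu $24,800; Andrade $21,700. Sum = $74,400.
Difference $74,375 − $74,400 = −$25 applied to largest allocation (Nwosu): Nwosu becomes $24,775.

Kowalski: $20,150 | Becker: $7,750 | Nwosu: $24,775 | Andrade: $21,700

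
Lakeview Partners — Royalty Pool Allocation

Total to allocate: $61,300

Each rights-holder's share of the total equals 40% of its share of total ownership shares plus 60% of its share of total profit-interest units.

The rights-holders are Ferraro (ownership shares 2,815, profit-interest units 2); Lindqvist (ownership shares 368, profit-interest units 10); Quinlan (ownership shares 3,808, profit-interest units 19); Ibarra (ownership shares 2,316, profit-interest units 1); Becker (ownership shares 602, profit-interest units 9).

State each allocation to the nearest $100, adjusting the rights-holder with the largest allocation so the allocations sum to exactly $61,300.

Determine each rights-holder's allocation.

Ferraro: $8,800 · Lindqvist: $9,900 · Quinlan: $26,400 · Ibarra: $6,600 · Becker: $9,600

Ownership shares total 9,909; profit-interest units total 41.
Blended shares (40% ownership shares + 60% profit-interest units): Ferraro 0.1429; Lindqvist 0.1612; Quinlan 0.4318; Ibarra 0.1081; Becker 0.1560.
Unrounded shares: Ferraro 8,759.91; Lindqvist 9,881.35; Quinlan 26,467.36; Ibarra 6,628.06; Becker 9,563.32.
Rounded to nearest $100: Ferraro $8,800; Lindqvist $9,900; Quinlan $26,500; Ibarra $6,600; Becker $9,600. Sum = $61,400.
Difference $61,300 − $61,400 = −$100 applied to largest allocation (Quinlan): Quinlan becomes $26,400.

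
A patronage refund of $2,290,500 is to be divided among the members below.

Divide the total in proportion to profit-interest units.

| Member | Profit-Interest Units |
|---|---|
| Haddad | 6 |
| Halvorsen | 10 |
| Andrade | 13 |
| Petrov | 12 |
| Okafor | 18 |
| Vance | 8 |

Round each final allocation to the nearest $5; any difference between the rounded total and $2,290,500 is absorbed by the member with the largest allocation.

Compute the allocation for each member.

Profit-interest units total: 67.
Unrounded shares: Haddad 6/67 × $2,290,500 = 205,119.40; Halvorsen 10/67 × $2,290,500 = 341,865.67; Andrade 13/67 × $2,290,500 = 444,425.37; Petrov 12/67 × $2,290,500 = 410,238.81; Okafor 18/67 × $2,290,500 = 615,358.21; Vance 8/67 × $2,290,500 = 273,492.54.
Rounded to nearest $5: Haddad $205,120; Halvorsen $341,865; Andrade $444,425; Petrov $410,240; Okafor $615,360; Vance $273,495. Sum = $2,290,505.
Difference $2,290,500 − $2,290,505 = −$5 applied to largest allocation (Okafor): Okafor becomes $615,355.

Haddad: $205,120; Halvorsen: $341,865; Andrade: $444,425; Petrov: $410,240; Okafor: $615,355; Vance: $273,495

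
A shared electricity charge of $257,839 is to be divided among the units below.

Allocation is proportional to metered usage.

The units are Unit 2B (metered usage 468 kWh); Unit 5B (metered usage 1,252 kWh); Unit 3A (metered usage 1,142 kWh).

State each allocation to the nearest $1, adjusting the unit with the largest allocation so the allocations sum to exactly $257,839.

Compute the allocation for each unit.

Unit 2B: $42,162; Unit 5B: $112,794; Unit 3A: $102,883

Metered usage total: 2,862.
Pro-rata amounts: Unit 2B 468/2,862 × $257,839 = 42,162.35; Unit 5B 1,252/2,862 × $257,839 = 112,793.30; Unit 3A 1,142/2,862 × $257,839 = 102,883.35.
After rounding ($1): Unit 2B $42,162; Unit 5B $112,793; Unit 3A $102,883. Sum = $257,838.
Difference $257,839 − $257,838 = +$1 applied to largest allocation (Unit 5B): Unit 5B becomes $112,794.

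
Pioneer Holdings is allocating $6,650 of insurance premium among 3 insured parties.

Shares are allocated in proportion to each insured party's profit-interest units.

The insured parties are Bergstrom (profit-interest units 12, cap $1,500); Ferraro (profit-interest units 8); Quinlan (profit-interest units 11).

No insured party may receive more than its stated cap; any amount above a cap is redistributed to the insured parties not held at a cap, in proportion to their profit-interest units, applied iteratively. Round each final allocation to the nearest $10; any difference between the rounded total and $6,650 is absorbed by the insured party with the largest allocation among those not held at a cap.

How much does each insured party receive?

Bergstrom: $1,500 · Ferraro: $2,170 · Quinlan: $2,980

Sum of profit-interest units: 31.
Pro-rata shares before constraints: Bergstrom 2,574.19; Ferraro 1,716.13; Quinlan 2,359.68.
Cap binds for Bergstrom ($1,500); balance $5,150 reallocated over remaining profit-interest units 19.
Shares after redistribution: Ferraro 2,168.42 → $2,170; Quinlan 2,981.58 → $2,980.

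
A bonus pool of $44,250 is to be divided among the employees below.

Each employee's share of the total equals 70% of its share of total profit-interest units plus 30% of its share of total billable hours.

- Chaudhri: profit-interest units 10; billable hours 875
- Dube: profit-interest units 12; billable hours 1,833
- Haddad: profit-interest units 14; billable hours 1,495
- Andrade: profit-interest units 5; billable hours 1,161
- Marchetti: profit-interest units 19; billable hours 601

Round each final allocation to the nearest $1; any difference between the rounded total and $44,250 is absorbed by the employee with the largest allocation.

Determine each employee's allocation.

Chaudhri: $7,110 · Dube: $10,274 · Haddad: $10,555 · Andrade: $5,165 · Marchetti: $11,146

Profit-interest units total 60; billable hours total 5,965.
Blended shares (70% profit-interest units + 30% billable hours): Chaudhri 0.1607; Dube 0.2322; Haddad 0.2385; Andrade 0.1167; Marchetti 0.2519.
Unrounded shares: Chaudhri 7,109.80; Dube 10,274.31; Haddad 10,554.60; Andrade 5,165.03; Marchetti 11,146.26.
Rounded to nearest $1: Chaudhri $7,110; Dube $10,274; Haddad $10,555; Andrade $5,165; Marchetti $11,146. Sum = $44,250.
No rounding difference to absorb.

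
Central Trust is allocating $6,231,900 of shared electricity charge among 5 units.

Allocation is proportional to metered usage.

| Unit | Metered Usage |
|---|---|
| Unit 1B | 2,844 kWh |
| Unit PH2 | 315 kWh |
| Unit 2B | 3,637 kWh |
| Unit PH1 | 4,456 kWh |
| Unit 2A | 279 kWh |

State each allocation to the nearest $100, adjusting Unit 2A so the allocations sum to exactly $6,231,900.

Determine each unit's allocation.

Unit 1B: $1,537,000; Unit PH2: $170,200; Unit 2B: $1,965,600; Unit PH1: $2,408,200; Unit 2A: $150,900

Sum of metered usage: 11,531.
Unrounded shares: Unit 1B 2,844/11,531 × $6,231,900 = 1,537,032.66; Unit PH2 315/11,531 × $6,231,900 = 170,240.96; Unit 2B 3,637/11,531 × $6,231,900 = 1,965,607.52; Unit PH1 4,456/11,531 × $6,231,900 = 2,408,234.01; Unit 2A 279/11,531 × $6,231,900 = 150,784.85.
After rounding ($100): Unit 1B $1,537,000; Unit PH2 $170,200; Unit 2B $1,965,600; Unit PH1 $2,408,200; Unit 2A $150,800. Sum = $6,231,800.
Difference $6,231,900 − $6,231,800 = +$100 applied to Unit 2A: Unit 2A becomes $150,900.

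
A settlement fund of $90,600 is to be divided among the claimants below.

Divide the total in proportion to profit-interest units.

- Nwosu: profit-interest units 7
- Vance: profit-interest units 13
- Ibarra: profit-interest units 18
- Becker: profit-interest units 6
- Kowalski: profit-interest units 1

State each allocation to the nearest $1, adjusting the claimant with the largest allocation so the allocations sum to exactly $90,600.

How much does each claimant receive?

Sum of profit-interest units: 45.
Proportional shares: Nwosu 7/45 × $90,600 = 14,093.33; Vance 13/45 × $90,600 = 26,173.33; Ibarra 18/45 × $90,600 = 36,240.00; Becker 6/45 × $90,600 = 12,080.00; Kowalski 1/45 × $90,600 = 2,013.33.
Rounded to nearest $1: Nwosu $14,093; Vance $26,173; Ibarra $36,240; Becker $12,080; Kowalski $2,013. Sum = $90,599.
Difference $90,600 − $90,599 = +$1 applied to largest allocation (Ibarra): Ibarra becomes $36,241.

Nwosu: $14,093 | Vance: $26,173 | Ibarra: $36,241 | Becker: $12,080 | Kowalski: $2,013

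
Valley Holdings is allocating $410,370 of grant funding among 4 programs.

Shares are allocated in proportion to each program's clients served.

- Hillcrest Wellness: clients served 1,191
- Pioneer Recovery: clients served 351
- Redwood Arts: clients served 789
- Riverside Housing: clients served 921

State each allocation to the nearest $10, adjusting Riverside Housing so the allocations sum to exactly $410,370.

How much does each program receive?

Hillcrest Wellness: $150,290; Pioneer Recovery: $44,290; Redwood Arts: $99,560; Riverside Housing: $116,230

Combined clients served = 3,252.
Raw shares: Hillcrest Wellness 1,191/3,252 × $410,370 = 150,292.33; Pioneer Recovery 351/3,252 × $410,370 = 44,292.70; Redwood Arts 789/3,252 × $410,370 = 99,563.94; Riverside Housing 921/3,252 × $410,370 = 116,221.02.
Rounded to nearest $10: Hillcrest Wellness $150,290; Pioneer Recovery $44,290; Redwood Arts $99,560; Riverside Housing $116,220. Sum = $410,360.
Difference $410,370 − $410,360 = +$10 applied to Riverside Housing: Riverside Housing becomes $116,230.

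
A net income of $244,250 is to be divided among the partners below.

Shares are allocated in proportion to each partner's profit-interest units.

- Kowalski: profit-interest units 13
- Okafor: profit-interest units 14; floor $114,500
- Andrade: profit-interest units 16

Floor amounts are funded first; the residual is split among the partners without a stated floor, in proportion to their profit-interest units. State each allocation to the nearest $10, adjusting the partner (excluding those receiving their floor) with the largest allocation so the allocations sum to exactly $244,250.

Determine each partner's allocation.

Kowalski: $58,160 | Okafor: $114,500 | Andrade: $71,590

Fund the minimums — Okafor $114,500. Remaining pool $129,750.
Remaining pool split over remaining profit-interest units 29: Kowalski 58,163.79 → $58,160; Andrade 71,586.21 → $71,590.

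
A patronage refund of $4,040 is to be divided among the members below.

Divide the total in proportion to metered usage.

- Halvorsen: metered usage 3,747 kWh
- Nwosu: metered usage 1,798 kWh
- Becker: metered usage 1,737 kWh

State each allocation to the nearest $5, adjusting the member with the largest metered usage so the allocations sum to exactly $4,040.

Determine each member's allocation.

Halvorsen: $2,075 | Nwosu: $1,000 | Becker: $965

Combined metered usage = 7,282.
Proportional shares: Halvorsen 3,747/7,282 × $4,040 = 2,078.81; Nwosu 1,798/7,282 × $4,040 = 997.52; Becker 1,737/7,282 × $4,040 = 963.67.
Rounded to nearest $5: Halvorsen $2,080; Nwosu $1,000; Becker $965. Sum = $4,045.
Difference $4,040 − $4,045 = −$5 applied to largest metered usage (Halvorsen): Halvorsen becomes $2,075.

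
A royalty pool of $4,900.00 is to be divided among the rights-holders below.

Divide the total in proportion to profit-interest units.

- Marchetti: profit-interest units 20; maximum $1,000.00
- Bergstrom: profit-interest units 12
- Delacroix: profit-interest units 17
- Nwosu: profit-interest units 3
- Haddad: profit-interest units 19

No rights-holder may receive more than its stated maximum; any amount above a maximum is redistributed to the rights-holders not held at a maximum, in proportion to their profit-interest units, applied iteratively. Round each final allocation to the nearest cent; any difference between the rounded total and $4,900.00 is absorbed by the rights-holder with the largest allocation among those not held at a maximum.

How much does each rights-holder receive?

Sum of profit-interest units: 71.
Unconstrained shares: Marchetti 1,380.2817; Bergstrom 828.1690; Delacroix 1,173.2394; Nwosu 207.0423; Haddad 1,311.2676.
Held at cap: Marchetti ($1,000.00); residual $3,900.00 reallocated over remaining profit-interest units 51.
Remaining shares: Bergstrom 917.6471 → $917.65; Delacroix 1,300.0000 → $1,300.00; Nwosu 229.4118 → $229.41; Haddad 1,452.9412 → $1,452.94.

Marchetti: $1,000.00; Bergstrom: $917.65; Delacroix: $1,300.00; Nwosu: $229.41; Haddad: $1,452.94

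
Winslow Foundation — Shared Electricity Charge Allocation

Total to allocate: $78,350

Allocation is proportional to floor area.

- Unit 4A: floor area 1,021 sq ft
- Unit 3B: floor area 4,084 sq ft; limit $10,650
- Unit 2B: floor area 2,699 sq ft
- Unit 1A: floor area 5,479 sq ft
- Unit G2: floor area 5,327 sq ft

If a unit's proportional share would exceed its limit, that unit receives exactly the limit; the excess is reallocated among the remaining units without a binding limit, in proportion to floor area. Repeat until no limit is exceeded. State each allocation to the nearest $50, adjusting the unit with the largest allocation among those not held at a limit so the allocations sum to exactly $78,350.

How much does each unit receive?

Unit 4A: $4,750 · Unit 3B: $10,650 · Unit 2B: $12,600 · Unit 1A: $25,500 · Unit G2: $24,850

Combined floor area = 18,610.
Pro-rata shares before constraints: Unit 4A 4,298.51; Unit 3B 17,194.06; Unit 2B 11,363.07; Unit 1A 23,067.15; Unit G2 22,427.21.
Held at cap: Unit 3B ($10,650); remaining pool $67,700 reallocated over remaining floor area 14,526.
Redistributed shares: Unit 4A 4,758.48 → $4,750; Unit 2B 12,578.98 → $12,600; Unit 1A 25,535.47 → $25,550; Unit G2 24,827.06 → $24,850.
Rounding difference −$50 applied to Unit 1A → $25,500.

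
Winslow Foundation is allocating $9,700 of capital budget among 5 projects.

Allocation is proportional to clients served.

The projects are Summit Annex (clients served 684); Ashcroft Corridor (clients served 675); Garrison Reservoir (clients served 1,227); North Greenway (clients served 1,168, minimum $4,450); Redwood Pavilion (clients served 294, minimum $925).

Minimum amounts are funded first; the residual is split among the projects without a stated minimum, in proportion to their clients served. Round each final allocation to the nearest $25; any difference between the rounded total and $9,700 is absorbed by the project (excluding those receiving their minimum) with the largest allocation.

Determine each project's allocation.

Fund the minimums — North Greenway $4,450; Redwood Pavilion $925. Residual $4,325.
Residual split over remaining clients served 2,586: Summit Annex 1,143.97 → $1,150; Ashcroft Corridor 1,128.92 → $1,125; Garrison Reservoir 2,052.12 → $2,050.

Summit Annex: $1,150; Ashcroft Corridor: $1,125; Garrison Reservoir: $2,050; North Greenway: $4,450; Redwood Pavilion: $925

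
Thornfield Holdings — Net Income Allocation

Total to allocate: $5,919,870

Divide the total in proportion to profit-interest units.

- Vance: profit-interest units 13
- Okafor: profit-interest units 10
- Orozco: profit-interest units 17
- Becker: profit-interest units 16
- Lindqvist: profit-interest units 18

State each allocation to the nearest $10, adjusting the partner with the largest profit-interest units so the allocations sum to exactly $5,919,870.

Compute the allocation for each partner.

Vance: $1,039,980 · Okafor: $799,980 · Orozco: $1,359,970 · Becker: $1,279,970 · Lindqvist: $1,439,970

Total profit-interest units = 13 + 10 + 17 + 16 + 18 = 74.
Proportional shares: Vance 1,039,977.16; Okafor 799,982.43; Orozco 1,359,970.14; Becker 1,279,971.89; Lindqvist 1,439,968.38.
At nearest $10: Vance $1,039,980; Okafor $799,980; Orozco $1,359,970; Becker $1,279,970; Lindqvist $1,439,970. Sum = $5,919,870.
Sum already equals the total — no adjustment.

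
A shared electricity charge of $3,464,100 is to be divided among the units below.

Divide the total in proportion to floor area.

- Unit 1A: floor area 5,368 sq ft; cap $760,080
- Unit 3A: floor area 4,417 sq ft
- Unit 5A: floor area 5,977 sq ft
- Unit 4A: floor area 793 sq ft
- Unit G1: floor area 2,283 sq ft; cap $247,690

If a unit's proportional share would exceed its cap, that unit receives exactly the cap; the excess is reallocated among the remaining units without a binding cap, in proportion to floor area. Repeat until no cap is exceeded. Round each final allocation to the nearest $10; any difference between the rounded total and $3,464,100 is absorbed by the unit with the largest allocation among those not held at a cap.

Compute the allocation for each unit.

Unit 1A: $760,080 · Unit 3A: $969,840 · Unit 5A: $1,312,370 · Unit 4A: $174,120 · Unit G1: $247,690

Sum of floor area: 18,838.
Proportional shares (ignoring caps): Unit 1A 987,115.87; Unit 3A 812,237.48; Unit 5A 1,099,104.24; Unit 4A 145,823.94; Unit G1 419,818.47.
Capped: Unit 1A ($760,080), Unit G1 ($247,690); balance $2,456,330 reallocated over remaining floor area 11,187.
Remaining shares: Unit 3A 969,840.85 → $969,840; Unit 5A 1,312,370.11 → $1,312,370; Unit 4A 174,119.04 → $174,120.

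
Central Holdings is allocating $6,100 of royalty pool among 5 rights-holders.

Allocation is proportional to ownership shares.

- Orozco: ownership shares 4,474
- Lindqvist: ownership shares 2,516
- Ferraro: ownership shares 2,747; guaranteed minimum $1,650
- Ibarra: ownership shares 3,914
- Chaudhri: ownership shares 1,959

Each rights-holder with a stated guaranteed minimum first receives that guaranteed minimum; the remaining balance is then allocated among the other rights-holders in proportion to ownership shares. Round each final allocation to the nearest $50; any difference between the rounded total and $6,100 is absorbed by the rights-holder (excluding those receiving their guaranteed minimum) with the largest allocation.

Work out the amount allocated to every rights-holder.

Orozco: $1,550; Lindqvist: $850; Ferraro: $1,650; Ibarra: $1,350; Chaudhri: $700

Fund the minimums — Ferraro $1,650. Remaining pool $4,450.
Remaining pool split over remaining ownership shares 12,863: Orozco 1,547.80 → $1,550; Lindqvist 870.42 → $850; Ibarra 1,354.06 → $1,350; Chaudhri 677.72 → $700.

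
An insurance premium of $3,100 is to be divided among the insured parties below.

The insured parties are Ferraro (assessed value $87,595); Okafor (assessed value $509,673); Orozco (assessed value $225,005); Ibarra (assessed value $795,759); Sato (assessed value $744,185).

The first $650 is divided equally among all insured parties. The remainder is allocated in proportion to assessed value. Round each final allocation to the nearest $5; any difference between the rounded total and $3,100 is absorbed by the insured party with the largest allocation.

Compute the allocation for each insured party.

Equal tier: $650 ÷ 5 = $130 apiece.
Remainder $2,450 by assessed value (total 2,362,217): Ferraro 90.85 → $90; Okafor 528.61 → $530; Orozco 233.37 → $235; Ibarra 825.33 → $825; Sato 771.84 → $770.
Totals: Ferraro $130 + $90 = $220; Okafor $130 + $530 = $660; Orozco $130 + $235 = $365; Ibarra $130 + $825 = $955; Sato $130 + $770 = $900.

Ferraro: $220 · Okafor: $660 · Orozco: $365 · Ibarra: $955 · Sato: $900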